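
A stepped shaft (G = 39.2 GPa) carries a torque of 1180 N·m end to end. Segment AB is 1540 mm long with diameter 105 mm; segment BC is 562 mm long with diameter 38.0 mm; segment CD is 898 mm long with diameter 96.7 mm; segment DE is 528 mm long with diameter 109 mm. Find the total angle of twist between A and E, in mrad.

90.8 mrad

J_AB = π(0.105)⁴/32 = 1.19×10^-5 m⁴; J_BC = π(0.0380)⁴/32 = 2.05×10^-7 m⁴; J_CD = π(0.0967)⁴/32 = 8.58×10^-6 m⁴; J_DE = π(0.109)⁴/32 = 1.39×10^-5 m⁴.
θ = (T/G)·Σ L_i/J_i = (1180/39.2×10⁹)·(1.54/1.19×10^-5 + 0.562/2.05×10^-7 + 0.898/8.58×10^-6 + 0.528/1.39×10^-5) = 0.09082 rad.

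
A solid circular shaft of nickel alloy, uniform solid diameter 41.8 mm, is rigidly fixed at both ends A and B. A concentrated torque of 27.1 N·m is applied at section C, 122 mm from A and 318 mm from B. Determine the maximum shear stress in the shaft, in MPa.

1.37 MPa

With uniform GJ and both ends fixed, compatibility θ_AC = θ_CB gives T_A·a = T_B·b, together with T_A + T_B = T₀.
T_A = T₀·b/(a+b) = 27.10·318/440.0 = 19.59 N·m; T_B = 7.514 N·m.
τ in each portion: τ_AC = 1.37×10^6 Pa, τ_CB = 5.24×10^5 Pa; maximum is in AC.
τ_max = T_AC·r/J = 19.59·0.0209/3.00×10^-7 = 1.366×10^6 Pa.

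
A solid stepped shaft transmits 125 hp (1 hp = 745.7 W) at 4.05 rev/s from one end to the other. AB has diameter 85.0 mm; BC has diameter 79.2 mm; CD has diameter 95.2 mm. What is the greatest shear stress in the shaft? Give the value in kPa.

ω = 2π·4.05 = 25.45 rad/s, so T = P/ω = 125×745.7 / 25.45 = 3663 N·m.
Under the same torque, τ_max = 16T/(πd³) is largest where d is smallest — segment BC (d = 79.2 mm).
τ_max = 16·3663/(π·(0.0792)³) = 3.755×10^7 Pa.

37600 kPa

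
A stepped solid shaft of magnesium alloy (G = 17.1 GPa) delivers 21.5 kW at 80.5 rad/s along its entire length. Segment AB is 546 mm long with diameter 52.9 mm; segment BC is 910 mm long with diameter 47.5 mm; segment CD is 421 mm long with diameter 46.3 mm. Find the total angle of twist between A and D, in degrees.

ω = 80.5 rad/s, so T = P/ω = 21.5×10³ / 80.50 = 267.1 N·m.
J_AB = π(0.0529)⁴/32 = 7.69×10^-7 m⁴; J_BC = π(0.0475)⁴/32 = 5.00×10^-7 m⁴; J_CD = π(0.0463)⁴/32 = 4.51×10^-7 m⁴.
θ = (T/G)·Σ L_i/J_i = (267.1/17.1×10⁹)·(0.546/7.69×10^-7 + 0.910/5.00×10^-7 + 0.421/4.51×10^-7) = 0.05411 rad.

3.10°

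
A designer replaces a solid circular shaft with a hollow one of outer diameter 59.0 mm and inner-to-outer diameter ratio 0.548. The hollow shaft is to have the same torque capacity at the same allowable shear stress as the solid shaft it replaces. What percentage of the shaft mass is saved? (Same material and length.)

25.5 %

Equal τ_max and T ⇒ the solid shaft needs d_s³ = d_o³(1−k⁴), so d_s = 59.0·(1−0.548⁴)^(1/3) = 57.17 mm.
Area ratio A_h/A_s = d_o²(1−k²)/d_s² = (1−k²)/(1−k⁴)^(2/3) = 0.7452.
Mass saving = 1 − 0.7452 = 25.5 %.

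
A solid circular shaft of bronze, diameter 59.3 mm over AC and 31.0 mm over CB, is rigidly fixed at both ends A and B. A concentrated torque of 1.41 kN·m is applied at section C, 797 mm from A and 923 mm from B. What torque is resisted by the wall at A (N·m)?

1320 N·m

Compatibility: T_A·a/J_AC = T_B·b/J_CB with T_A + T_B = T₀.
J_AC = 1.21×10^-6 m⁴, J_CB = 9.07×10^-8 m⁴, so T_A = T₀·(J_AC/a)/((J_AC/a)+(J_CB/b)) = 1325 N·m, T_B = 85.42 N·m.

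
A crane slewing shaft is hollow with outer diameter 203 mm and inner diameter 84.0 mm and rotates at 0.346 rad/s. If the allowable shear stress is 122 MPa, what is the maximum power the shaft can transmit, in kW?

J = π(d_o⁴ − d_i⁴)/32 = π(0.203⁴ − 0.0840⁴)/32 = 1.618×10^-4 m⁴.
T_max = τ_allow·J/r = 1.22×10^8 × 1.618×10^-4 / 0.102 = 194500 N·m.
ω = 0.346 rad/s, so P_max = T_max·ω = 6.730×10^4 W.

67.3 kW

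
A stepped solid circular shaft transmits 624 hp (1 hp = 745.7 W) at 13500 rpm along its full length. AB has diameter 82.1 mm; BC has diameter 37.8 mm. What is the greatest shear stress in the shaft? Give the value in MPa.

31.0 MPa

ω = 2π·13500/60 = 1414 rad/s, so T = P/ω = 624×745.7 / 1414 = 329.1 N·m.
Under the same torque, τ_max = 16T/(πd³) is largest where d is smallest — segment BC (d = 37.8 mm).
τ_max = 16·329.1/(π·(0.0378)³) = 3.104×10^7 Pa.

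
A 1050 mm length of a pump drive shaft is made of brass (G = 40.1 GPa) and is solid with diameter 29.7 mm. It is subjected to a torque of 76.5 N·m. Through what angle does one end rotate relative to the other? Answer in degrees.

1.50°

J = πd⁴/32 = π(0.0297)⁴/32 = 7.639×10^-8 m⁴.
θ = T·L/(G·J) = 76.50 × 1.05 / (40.1×10⁹ × 7.639×10^-8) = 0.02622 rad.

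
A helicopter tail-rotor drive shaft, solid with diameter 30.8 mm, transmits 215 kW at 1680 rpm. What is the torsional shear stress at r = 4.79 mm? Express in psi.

ω = 2π·1680/60 = 175.9 rad/s, so T = P/ω = 215×10³ / 175.9 = 1222 N·m.
J = πd⁴/32 = π(0.0308)⁴/32 = 8.835×10^-8 m⁴.
Shear stress varies linearly with radius: τ = T·r/J = 1222 × 0.00479 / 8.835×10^-8 = 6.626×10^7 Pa.

9610 psi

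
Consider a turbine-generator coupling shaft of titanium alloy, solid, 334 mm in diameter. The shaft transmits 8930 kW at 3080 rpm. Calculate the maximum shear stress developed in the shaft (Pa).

ω = 2π·3080/60 = 322.5 rad/s, so T = P/ω = 8930×10³ / 322.5 = 27690 N·m.
J = πd⁴/32 = π(0.334)⁴/32 = 1.222×10^-3 m⁴.
τ_max = T·r/J = 27690 × 0.167 / 1.222×10^-3 = 3.784×10^6 Pa.

3.78e6 Pa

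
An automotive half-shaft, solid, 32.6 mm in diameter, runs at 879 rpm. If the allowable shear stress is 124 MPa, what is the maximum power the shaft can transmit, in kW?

J = πd⁴/32 = π(0.0326)⁴/32 = 1.109×10^-7 m⁴.
T_max = τ_allow·J/r = 1.24×10^8 × 1.109×10^-7 / 0.0163 = 843.5 N·m.
ω = 2π·879/60 = 92.05 rad/s, so P_max = T_max·ω = 7.765×10^4 W.

77.6 kW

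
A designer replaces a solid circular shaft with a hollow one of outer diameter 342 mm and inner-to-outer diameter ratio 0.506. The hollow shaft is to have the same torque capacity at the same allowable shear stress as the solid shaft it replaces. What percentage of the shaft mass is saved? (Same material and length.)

Equal τ_max and T ⇒ the solid shaft needs d_s³ = d_o³(1−k⁴), so d_s = 342·(1−0.506⁴)^(1/3) = 334.4 mm.
Area ratio A_h/A_s = d_o²(1−k²)/d_s² = (1−k²)/(1−k⁴)^(2/3) = 0.7784.
Mass saving = 1 − 0.7784 = 22.2 %.

22.2 %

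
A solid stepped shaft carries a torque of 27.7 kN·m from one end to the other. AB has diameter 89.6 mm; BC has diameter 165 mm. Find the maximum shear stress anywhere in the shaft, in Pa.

Under the same torque, τ_max = 16T/(πd³) is largest where d is smallest — segment AB (d = 89.6 mm).
τ_max = 16·27700/(π·(0.0896)³) = 1.961×10^8 Pa.

1.96e8 Pa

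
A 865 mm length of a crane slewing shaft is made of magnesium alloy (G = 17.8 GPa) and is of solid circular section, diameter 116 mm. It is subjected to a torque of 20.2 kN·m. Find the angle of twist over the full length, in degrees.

3.16°

J = πd⁴/32 = π(0.116)⁴/32 = 1.778×10^-5 m⁴.
θ = T·L/(G·J) = 20200 × 0.865 / (17.8×10⁹ × 1.778×10^-5) = 0.05522 rad.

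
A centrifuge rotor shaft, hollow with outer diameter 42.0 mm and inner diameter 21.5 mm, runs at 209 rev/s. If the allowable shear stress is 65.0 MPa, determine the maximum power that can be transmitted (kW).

J = π(d_o⁴ − d_i⁴)/32 = π(0.0420⁴ − 0.0215⁴)/32 = 2.845×10^-7 m⁴.
T_max = τ_allow·J/r = 6.50×10^7 × 2.845×10^-7 / 0.0210 = 880.6 N·m.
ω = 2π·209 = 1313 rad/s, so P_max = T_max·ω = 1.156×10^6 W.

1160 kW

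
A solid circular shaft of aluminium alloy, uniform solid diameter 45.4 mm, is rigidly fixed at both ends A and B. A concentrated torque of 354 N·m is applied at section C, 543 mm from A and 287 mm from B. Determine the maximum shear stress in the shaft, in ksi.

With uniform GJ and both ends fixed, compatibility θ_AC = θ_CB gives T_A·a = T_B·b, together with T_A + T_B = T₀.
T_A = T₀·b/(a+b) = 354.0·287/830.0 = 122.4 N·m; T_B = 231.6 N·m.
τ in each portion: τ_AC = 6.66×10^6 Pa, τ_CB = 1.26×10^7 Pa; maximum is in CB.
τ_max = T_CB·r/J = 231.6·0.0227/4.17×10^-7 = 1.260×10^7 Pa.

1.83 ksi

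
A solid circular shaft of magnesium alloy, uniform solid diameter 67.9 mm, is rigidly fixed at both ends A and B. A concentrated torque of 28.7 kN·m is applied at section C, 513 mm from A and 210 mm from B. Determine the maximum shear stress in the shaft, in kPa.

With uniform GJ and both ends fixed, compatibility θ_AC = θ_CB gives T_A·a = T_B·b, together with T_A + T_B = T₀.
T_A = T₀·b/(a+b) = 28700·210/723.0 = 8336 N·m; T_B = 20360 N·m.
τ in each portion: τ_AC = 1.36×10^8 Pa, τ_CB = 3.31×10^8 Pa; maximum is in CB.
τ_max = T_CB·r/J = 20360·0.0340/2.09×10^-6 = 3.313×10^8 Pa.

331000 kPa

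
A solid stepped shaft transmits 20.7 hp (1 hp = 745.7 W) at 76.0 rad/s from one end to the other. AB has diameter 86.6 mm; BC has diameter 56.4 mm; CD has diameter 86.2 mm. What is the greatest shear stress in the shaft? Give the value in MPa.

5.77 MPa

ω = 76.0 rad/s, so T = P/ω = 20.7×745.7 / 76.00 = 203.1 N·m.
Under the same torque, τ_max = 16T/(πd³) is largest where d is smallest — segment BC (d = 56.4 mm).
τ_max = 16·203.1/(π·(0.0564)³) = 5.766×10^6 Pa.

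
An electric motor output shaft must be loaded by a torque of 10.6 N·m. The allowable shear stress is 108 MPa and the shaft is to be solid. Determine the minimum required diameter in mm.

For a solid shaft τ_max = 16T/(πd³), so d = (16T/(π τ_allow))^(1/3) = (16·10.60/(π·1.08×10^8))^(1/3) = 0.007936 m.

7.94 mm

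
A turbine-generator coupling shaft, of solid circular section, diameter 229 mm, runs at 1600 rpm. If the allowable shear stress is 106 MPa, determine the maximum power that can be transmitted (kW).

J = πd⁴/32 = π(0.229)⁴/32 = 2.700×10^-4 m⁴.
T_max = τ_allow·J/r = 1.06×10^8 × 2.700×10^-4 / 0.115 = 249900 N·m.
ω = 2π·1600/60 = 167.6 rad/s, so P_max = T_max·ω = 4.188×10^7 W.

41900 kW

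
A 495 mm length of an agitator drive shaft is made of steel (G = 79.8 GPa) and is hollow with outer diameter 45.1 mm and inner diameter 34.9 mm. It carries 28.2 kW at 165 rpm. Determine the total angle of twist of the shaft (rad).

0.0389 rad

ω = 2π·165/60 = 17.28 rad/s, so T = P/ω = 28.2×10³ / 17.28 = 1632 N·m.
J = π(d_o⁴ − d_i⁴)/32 = π(0.0451⁴ − 0.0349⁴)/32 = 2.605×10^-7 m⁴.
θ = T·L/(G·J) = 1632 × 0.495 / (79.8×10⁹ × 2.605×10^-7) = 0.03886 rad.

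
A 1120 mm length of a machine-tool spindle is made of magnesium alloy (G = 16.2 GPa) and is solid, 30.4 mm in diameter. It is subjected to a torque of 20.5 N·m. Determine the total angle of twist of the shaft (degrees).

0.968°

J = πd⁴/32 = π(0.0304)⁴/32 = 8.385×10^-8 m⁴.
θ = T·L/(G·J) = 20.50 × 1.12 / (16.2×10⁹ × 8.385×10^-8) = 0.01690 rad.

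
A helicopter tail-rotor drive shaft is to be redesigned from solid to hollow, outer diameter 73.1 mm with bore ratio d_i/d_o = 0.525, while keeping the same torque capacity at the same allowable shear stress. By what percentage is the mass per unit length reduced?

23.6 %

Equal τ_max and T ⇒ the solid shaft needs d_s³ = d_o³(1−k⁴), so d_s = 73.1·(1−0.525⁴)^(1/3) = 71.20 mm.
Area ratio A_h/A_s = d_o²(1−k²)/d_s² = (1−k²)/(1−k⁴)^(2/3) = 0.7636.
Mass saving = 1 − 0.7636 = 23.6 %.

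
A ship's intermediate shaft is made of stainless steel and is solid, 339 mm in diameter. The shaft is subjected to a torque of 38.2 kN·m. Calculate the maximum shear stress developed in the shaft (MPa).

J = πd⁴/32 = π(0.339)⁴/32 = 1.297×10^-3 m⁴.
τ_max = T·r/J = 38200 × 0.170 / 1.297×10^-3 = 4.994×10^6 Pa.

4.99 MPa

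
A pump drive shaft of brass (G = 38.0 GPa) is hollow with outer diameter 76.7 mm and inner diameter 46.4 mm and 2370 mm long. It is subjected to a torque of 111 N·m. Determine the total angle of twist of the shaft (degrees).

0.135°

J = π(d_o⁴ − d_i⁴)/32 = π(0.0767⁴ − 0.0464⁴)/32 = 2.943×10^-6 m⁴.
θ = T·L/(G·J) = 111.0 × 2.37 / (38.0×10⁹ × 2.943×10^-6) = 2.353×10^-3 rad.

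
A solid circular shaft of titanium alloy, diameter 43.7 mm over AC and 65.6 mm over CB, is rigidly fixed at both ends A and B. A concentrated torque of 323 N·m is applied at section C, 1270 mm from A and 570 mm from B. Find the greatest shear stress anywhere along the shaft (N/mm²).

5.35 N/mm²

Compatibility: T_A·a/J_AC = T_B·b/J_CB with T_A + T_B = T₀.
J_AC = 3.58×10^-7 m⁴, J_CB = 1.82×10^-6 m⁴, so T_A = T₀·(J_AC/a)/((J_AC/a)+(J_CB/b)) = 26.23 N·m, T_B = 296.8 N·m.
τ in each portion: τ_AC = 1.60×10^6 Pa, τ_CB = 5.35×10^6 Pa; maximum is in CB.
τ_max = T_CB·r/J = 296.8·0.0328/1.82×10^-6 = 5.354×10^6 Pa.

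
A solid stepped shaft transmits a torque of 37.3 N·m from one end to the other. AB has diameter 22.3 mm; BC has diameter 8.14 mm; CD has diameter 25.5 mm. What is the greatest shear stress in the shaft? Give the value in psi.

Under the same torque, τ_max = 16T/(πd³) is largest where d is smallest — segment BC (d = 8.14 mm).
τ_max = 16·37.30/(π·(0.00814)³) = 3.522×10^8 Pa.

51100 psi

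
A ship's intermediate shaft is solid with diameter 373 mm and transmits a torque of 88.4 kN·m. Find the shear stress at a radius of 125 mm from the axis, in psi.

843 psi

J = πd⁴/32 = π(0.373)⁴/32 = 1.900×10^-3 m⁴.
Shear stress varies linearly with radius: τ = T·r/J = 88400 × 0.125 / 1.900×10^-3 = 5.815×10^6 Pa.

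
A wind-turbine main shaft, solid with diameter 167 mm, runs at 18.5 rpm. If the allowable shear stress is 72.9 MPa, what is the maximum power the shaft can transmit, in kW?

J = πd⁴/32 = π(0.167)⁴/32 = 7.636×10^-5 m⁴.
T_max = τ_allow·J/r = 7.29×10^7 × 7.636×10^-5 / 0.0835 = 66670 N·m.
ω = 2π·18.5/60 = 1.937 rad/s, so P_max = T_max·ω = 1.292×10^5 W.

129 kW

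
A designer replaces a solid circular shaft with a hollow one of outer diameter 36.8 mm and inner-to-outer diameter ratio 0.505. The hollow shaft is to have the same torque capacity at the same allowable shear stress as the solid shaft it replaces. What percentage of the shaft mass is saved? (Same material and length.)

Equal τ_max and T ⇒ the solid shaft needs d_s³ = d_o³(1−k⁴), so d_s = 36.8·(1−0.505⁴)^(1/3) = 35.98 mm.
Area ratio A_h/A_s = d_o²(1−k²)/d_s² = (1−k²)/(1−k⁴)^(2/3) = 0.7791.
Mass saving = 1 − 0.7791 = 22.1 %.

22.1 %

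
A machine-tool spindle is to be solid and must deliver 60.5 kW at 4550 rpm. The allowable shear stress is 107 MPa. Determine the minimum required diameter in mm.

18.2 mm

ω = 2π·4550/60 = 476.5 rad/s, so T = P/ω = 60.5×10³ / 476.5 = 127.0 N·m.
For a solid shaft τ_max = 16T/(πd³), so d = (16T/(π τ_allow))^(1/3) = (16·127.0/(π·1.07×10^8))^(1/3) = 0.01822 m.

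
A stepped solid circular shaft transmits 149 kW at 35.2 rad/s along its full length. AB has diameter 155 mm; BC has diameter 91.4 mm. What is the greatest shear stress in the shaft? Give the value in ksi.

ω = 35.2 rad/s, so T = P/ω = 149×10³ / 35.20 = 4233 N·m.
Under the same torque, τ_max = 16T/(πd³) is largest where d is smallest — segment BC (d = 91.4 mm).
τ_max = 16·4233/(π·(0.0914)³) = 2.823×10^7 Pa.

4.10 ksi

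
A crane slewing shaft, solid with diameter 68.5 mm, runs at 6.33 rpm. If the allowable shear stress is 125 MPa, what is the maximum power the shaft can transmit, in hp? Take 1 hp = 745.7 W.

J = πd⁴/32 = π(0.0685)⁴/32 = 2.162×10^-6 m⁴.
T_max = τ_allow·J/r = 1.25×10^8 × 2.162×10^-6 / 0.0343 = 7889 N·m.
ω = 2π·6.33/60 = 0.6629 rad/s, so P_max = T_max·ω = 5229 W.

7.01 hp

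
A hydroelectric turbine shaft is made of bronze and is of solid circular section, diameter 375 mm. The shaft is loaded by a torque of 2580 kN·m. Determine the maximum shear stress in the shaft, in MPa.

J = πd⁴/32 = π(0.375)⁴/32 = 1.941×10^-3 m⁴.
τ_max = T·r/J = 2.580e6 × 0.188 / 1.941×10^-3 = 2.492×10^8 Pa.

249 MPa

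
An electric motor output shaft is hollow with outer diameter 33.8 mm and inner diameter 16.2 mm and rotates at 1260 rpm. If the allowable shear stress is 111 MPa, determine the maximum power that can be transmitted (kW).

105 kW

J = π(d_o⁴ − d_i⁴)/32 = π(0.0338⁴ − 0.0162⁴)/32 = 1.214×10^-7 m⁴.
T_max = τ_allow·J/r = 1.11×10^8 × 1.214×10^-7 / 0.0169 = 797.2 N·m.
ω = 2π·1260/60 = 131.9 rad/s, so P_max = T_max·ω = 1.052×10^5 W.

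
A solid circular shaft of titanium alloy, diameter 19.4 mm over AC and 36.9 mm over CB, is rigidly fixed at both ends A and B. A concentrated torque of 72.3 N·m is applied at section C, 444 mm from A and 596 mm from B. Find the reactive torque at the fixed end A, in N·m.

Compatibility: T_A·a/J_AC = T_B·b/J_CB with T_A + T_B = T₀.
J_AC = 1.39×10^-8 m⁴, J_CB = 1.82×10^-7 m⁴, so T_A = T₀·(J_AC/a)/((J_AC/a)+(J_CB/b)) = 6.725 N·m, T_B = 65.57 N·m.

6.73 N·m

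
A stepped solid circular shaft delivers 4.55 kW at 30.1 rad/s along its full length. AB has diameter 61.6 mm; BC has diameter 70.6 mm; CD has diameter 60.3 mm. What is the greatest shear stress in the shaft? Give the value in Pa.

3.51e6 Pa

ω = 30.1 rad/s, so T = P/ω = 4.55×10³ / 30.10 = 151.2 N·m.
Under the same torque, τ_max = 16T/(πd³) is largest where d is smallest — segment CD (d = 60.3 mm).
τ_max = 16·151.2/(π·(0.0603)³) = 3.511×10^6 Pa.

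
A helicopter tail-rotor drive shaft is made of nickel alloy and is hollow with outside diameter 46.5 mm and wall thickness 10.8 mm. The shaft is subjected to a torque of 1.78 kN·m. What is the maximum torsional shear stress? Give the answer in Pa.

J = π(d_o⁴ − d_i⁴)/32 = π(0.0465⁴ − 0.0249⁴)/32 = 4.213×10^-7 m⁴.
τ_max = T·r/J = 1780 × 0.0232 / 4.213×10^-7 = 9.824×10^7 Pa.

9.82e7 Pa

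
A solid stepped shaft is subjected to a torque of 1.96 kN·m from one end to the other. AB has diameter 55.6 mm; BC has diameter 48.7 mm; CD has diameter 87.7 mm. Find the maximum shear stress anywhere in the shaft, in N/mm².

86.4 N/mm²

Under the same torque, τ_max = 16T/(πd³) is largest where d is smallest — segment BC (d = 48.7 mm).
τ_max = 16·1960/(π·(0.0487)³) = 8.642×10^7 Pa.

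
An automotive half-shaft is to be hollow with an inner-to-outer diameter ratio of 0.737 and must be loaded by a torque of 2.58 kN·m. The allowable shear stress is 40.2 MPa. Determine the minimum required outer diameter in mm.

77.4 mm

For a hollow shaft with d_i/d_o = 0.737: τ_max = 16T/(π d_o³ (1−k⁴)), so d_o = [16T/(π τ_allow (1−k⁴))]^(1/3) = [16·2580/(π·4.02×10^7·0.7050)]^(1/3) = 0.07740 m.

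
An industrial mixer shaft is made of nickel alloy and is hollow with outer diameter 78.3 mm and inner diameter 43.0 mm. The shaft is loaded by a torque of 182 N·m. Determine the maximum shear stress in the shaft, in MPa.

J = π(d_o⁴ − d_i⁴)/32 = π(0.0783⁴ − 0.0430⁴)/32 = 3.355×10^-6 m⁴.
τ_max = T·r/J = 182.0 × 0.0391 / 3.355×10^-6 = 2.124×10^6 Pa.

2.12 MPa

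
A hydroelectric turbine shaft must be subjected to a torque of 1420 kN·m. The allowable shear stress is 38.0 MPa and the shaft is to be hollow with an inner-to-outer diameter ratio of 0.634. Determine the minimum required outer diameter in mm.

For a hollow shaft with d_i/d_o = 0.634: τ_max = 16T/(π d_o³ (1−k⁴)), so d_o = [16T/(π τ_allow (1−k⁴))]^(1/3) = [16·1.420e6/(π·3.80×10^7·0.8384)]^(1/3) = 0.6100 m.

610 mm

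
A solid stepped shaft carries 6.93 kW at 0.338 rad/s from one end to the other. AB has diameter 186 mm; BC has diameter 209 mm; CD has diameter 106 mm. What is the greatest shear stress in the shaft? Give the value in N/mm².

87.7 N/mm²

ω = 0.338 rad/s, so T = P/ω = 6.93×10³ / 0.3380 = 20500 N·m.
Under the same torque, τ_max = 16T/(πd³) is largest where d is smallest — segment CD (d = 106 mm).
τ_max = 16·20500/(π·(0.106)³) = 8.767×10^7 Pa.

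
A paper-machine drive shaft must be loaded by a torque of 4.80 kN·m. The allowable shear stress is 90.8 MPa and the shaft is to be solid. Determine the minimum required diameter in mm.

64.6 mm

For a solid shaft τ_max = 16T/(πd³), so d = (16T/(π τ_allow))^(1/3) = (16·4800/(π·9.08×10^7))^(1/3) = 0.06457 m.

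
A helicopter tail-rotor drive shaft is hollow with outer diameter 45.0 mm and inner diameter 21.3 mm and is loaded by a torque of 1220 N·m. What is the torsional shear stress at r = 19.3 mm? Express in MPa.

61.6 MPa

J = π(d_o⁴ − d_i⁴)/32 = π(0.0450⁴ − 0.0213⁴)/32 = 3.824×10^-7 m⁴.
Shear stress varies linearly with radius: τ = T·r/J = 1220 × 0.0193 / 3.824×10^-7 = 6.158×10^7 Pa.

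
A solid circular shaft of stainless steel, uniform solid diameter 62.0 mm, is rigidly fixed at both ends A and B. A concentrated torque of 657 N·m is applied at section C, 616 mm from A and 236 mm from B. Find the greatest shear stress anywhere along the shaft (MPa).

10.2 MPa

With uniform GJ and both ends fixed, compatibility θ_AC = θ_CB gives T_A·a = T_B·b, together with T_A + T_B = T₀.
T_A = T₀·b/(a+b) = 657.0·236/852.0 = 182.0 N·m; T_B = 475.0 N·m.
τ in each portion: τ_AC = 3.89×10^6 Pa, τ_CB = 1.02×10^7 Pa; maximum is in CB.
τ_max = T_CB·r/J = 475.0·0.0310/1.45×10^-6 = 1.015×10^7 Pa.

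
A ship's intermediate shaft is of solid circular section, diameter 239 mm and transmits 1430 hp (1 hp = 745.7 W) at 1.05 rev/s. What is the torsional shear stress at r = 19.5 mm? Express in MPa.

9.84 MPa

ω = 2π·1.05 = 6.597 rad/s, so T = P/ω = 1430×745.7 / 6.597 = 161600 N·m.
J = πd⁴/32 = π(0.239)⁴/32 = 3.203×10^-4 m⁴.
Shear stress varies linearly with radius: τ = T·r/J = 161600 × 0.0195 / 3.203×10^-4 = 9.840×10^6 Pa.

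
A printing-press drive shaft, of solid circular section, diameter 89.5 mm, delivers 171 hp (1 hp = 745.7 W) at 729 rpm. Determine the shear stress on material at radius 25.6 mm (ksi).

ω = 2π·729/60 = 76.34 rad/s, so T = P/ω = 171×745.7 / 76.34 = 1670 N·m.
J = πd⁴/32 = π(0.0895)⁴/32 = 6.299×10^-6 m⁴.
Shear stress varies linearly with radius: τ = T·r/J = 1670 × 0.0256 / 6.299×10^-6 = 6.788×10^6 Pa.

0.985 ksi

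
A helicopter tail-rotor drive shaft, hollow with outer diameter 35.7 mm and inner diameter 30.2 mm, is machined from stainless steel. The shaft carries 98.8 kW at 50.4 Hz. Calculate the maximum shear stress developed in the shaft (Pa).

ω = 2π·50.4 = 316.7 rad/s, so T = P/ω = 98.8×10³ / 316.7 = 312.0 N·m.
J = π(d_o⁴ − d_i⁴)/32 = π(0.0357⁴ − 0.0302⁴)/32 = 7.780×10^-8 m⁴.
τ_max = T·r/J = 312.0 × 0.0179 / 7.780×10^-8 = 7.158×10^7 Pa.

7.16e7 Pa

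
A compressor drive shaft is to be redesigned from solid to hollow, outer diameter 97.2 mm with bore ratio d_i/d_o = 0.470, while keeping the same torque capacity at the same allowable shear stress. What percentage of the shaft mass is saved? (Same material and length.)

19.4 %

Equal τ_max and T ⇒ the solid shaft needs d_s³ = d_o³(1−k⁴), so d_s = 97.2·(1−0.470⁴)^(1/3) = 95.59 mm.
Area ratio A_h/A_s = d_o²(1−k²)/d_s² = (1−k²)/(1−k⁴)^(2/3) = 0.8055.
Mass saving = 1 − 0.8055 = 19.4 %.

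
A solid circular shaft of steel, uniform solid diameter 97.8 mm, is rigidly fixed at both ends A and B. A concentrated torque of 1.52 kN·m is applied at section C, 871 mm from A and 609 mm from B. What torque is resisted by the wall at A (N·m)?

625 N·m

With uniform GJ and both ends fixed, compatibility θ_AC = θ_CB gives T_A·a = T_B·b, together with T_A + T_B = T₀.
T_A = T₀·b/(a+b) = 1520·609/1480 = 625.5 N·m; T_B = 894.5 N·m.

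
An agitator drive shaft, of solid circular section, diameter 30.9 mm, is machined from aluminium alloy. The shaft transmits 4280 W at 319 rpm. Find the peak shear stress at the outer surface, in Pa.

2.21e7 Pa

ω = 2π·319/60 = 33.41 rad/s, so T = P/ω = 4280 / 33.41 = 128.1 N·m.
J = πd⁴/32 = π(0.0309)⁴/32 = 8.950×10^-8 m⁴.
τ_max = T·r/J = 128.1 × 0.0154 / 8.950×10^-8 = 2.212×10^7 Pa.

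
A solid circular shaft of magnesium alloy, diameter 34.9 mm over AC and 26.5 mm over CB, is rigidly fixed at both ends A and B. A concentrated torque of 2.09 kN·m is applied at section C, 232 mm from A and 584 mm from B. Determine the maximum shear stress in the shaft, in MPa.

Compatibility: T_A·a/J_AC = T_B·b/J_CB with T_A + T_B = T₀.
J_AC = 1.46×10^-7 m⁴, J_CB = 4.84×10^-8 m⁴, so T_A = T₀·(J_AC/a)/((J_AC/a)+(J_CB/b)) = 1846 N·m, T_B = 243.8 N·m.
τ in each portion: τ_AC = 2.21×10^8 Pa, τ_CB = 6.67×10^7 Pa; maximum is in AC.
τ_max = T_AC·r/J = 1846·0.0175/1.46×10^-7 = 2.212×10^8 Pa.

221 MPa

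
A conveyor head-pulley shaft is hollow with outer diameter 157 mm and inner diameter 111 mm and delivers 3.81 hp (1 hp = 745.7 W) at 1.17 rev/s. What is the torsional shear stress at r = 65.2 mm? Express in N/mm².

0.563 N/mm²

ω = 2π·1.17 = 7.351 rad/s, so T = P/ω = 3.81×745.7 / 7.351 = 386.5 N·m.
J = π(d_o⁴ − d_i⁴)/32 = π(0.157⁴ − 0.111⁴)/32 = 4.474×10^-5 m⁴.
Shear stress varies linearly with radius: τ = T·r/J = 386.5 × 0.0652 / 4.474×10^-5 = 5.632×10^5 Pa.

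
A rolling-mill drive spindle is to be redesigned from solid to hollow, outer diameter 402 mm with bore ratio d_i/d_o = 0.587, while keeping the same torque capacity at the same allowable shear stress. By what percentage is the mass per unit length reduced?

28.7 %

Equal τ_max and T ⇒ the solid shaft needs d_s³ = d_o³(1−k⁴), so d_s = 402·(1−0.587⁴)^(1/3) = 385.4 mm.
Area ratio A_h/A_s = d_o²(1−k²)/d_s² = (1−k²)/(1−k⁴)^(2/3) = 0.7131.
Mass saving = 1 − 0.7131 = 28.7 %.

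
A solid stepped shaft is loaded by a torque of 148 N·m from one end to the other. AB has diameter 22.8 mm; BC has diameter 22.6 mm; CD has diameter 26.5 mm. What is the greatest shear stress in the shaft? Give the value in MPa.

Under the same torque, τ_max = 16T/(πd³) is largest where d is smallest — segment BC (d = 22.6 mm).
τ_max = 16·148.0/(π·(0.0226)³) = 6.530×10^7 Pa.

65.3 MPa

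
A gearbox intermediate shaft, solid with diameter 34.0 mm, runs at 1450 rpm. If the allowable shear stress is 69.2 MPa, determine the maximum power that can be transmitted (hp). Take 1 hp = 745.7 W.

109 hp

J = πd⁴/32 = π(0.0340)⁴/32 = 1.312×10^-7 m⁴.
T_max = τ_allow·J/r = 6.92×10^7 × 1.312×10^-7 / 0.0170 = 534.0 N·m.
ω = 2π·1450/60 = 151.8 rad/s, so P_max = T_max·ω = 8.109×10^4 W.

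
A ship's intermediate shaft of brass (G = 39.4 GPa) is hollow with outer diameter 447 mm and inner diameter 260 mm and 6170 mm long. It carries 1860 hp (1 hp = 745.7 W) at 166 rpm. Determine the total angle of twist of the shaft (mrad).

ω = 2π·166/60 = 17.38 rad/s, so T = P/ω = 1860×745.7 / 17.38 = 79790 N·m.
J = π(d_o⁴ − d_i⁴)/32 = π(0.447⁴ − 0.260⁴)/32 = 3.471×10^-3 m⁴.
θ = T·L/(G·J) = 79790 × 6.17 / (39.4×10⁹ × 3.471×10^-3) = 3.600×10^-3 rad.

3.60 mrad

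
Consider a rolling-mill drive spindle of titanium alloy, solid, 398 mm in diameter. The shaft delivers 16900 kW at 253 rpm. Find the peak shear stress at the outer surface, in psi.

7470 psi

ω = 2π·253/60 = 26.49 rad/s, so T = P/ω = 16900×10³ / 26.49 = 637900 N·m.
J = πd⁴/32 = π(0.398)⁴/32 = 2.463×10^-3 m⁴.
τ_max = T·r/J = 637900 × 0.199 / 2.463×10^-3 = 5.153×10^7 Pa.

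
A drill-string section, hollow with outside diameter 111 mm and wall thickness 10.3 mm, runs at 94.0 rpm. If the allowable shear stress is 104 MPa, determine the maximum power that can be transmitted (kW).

154 kW

J = π(d_o⁴ − d_i⁴)/32 = π(0.111⁴ − 0.0904⁴)/32 = 8.347×10^-6 m⁴.
T_max = τ_allow·J/r = 1.04×10^8 × 8.347×10^-6 / 0.0555 = 15640 N·m.
ω = 2π·94.0/60 = 9.844 rad/s, so P_max = T_max·ω = 1.540×10^5 W.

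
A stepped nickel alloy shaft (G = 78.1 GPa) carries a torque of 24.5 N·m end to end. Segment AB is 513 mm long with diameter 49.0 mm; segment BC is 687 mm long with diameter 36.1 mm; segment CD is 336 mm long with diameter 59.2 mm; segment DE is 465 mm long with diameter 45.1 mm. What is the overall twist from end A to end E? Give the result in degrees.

0.116°

J_AB = π(0.0490)⁴/32 = 5.66×10^-7 m⁴; J_BC = π(0.0361)⁴/32 = 1.67×10^-7 m⁴; J_CD = π(0.0592)⁴/32 = 1.21×10^-6 m⁴; J_DE = π(0.0451)⁴/32 = 4.06×10^-7 m⁴.
θ = (T/G)·Σ L_i/J_i = (24.50/78.1×10⁹)·(0.513/5.66×10^-7 + 0.687/1.67×10^-7 + 0.336/1.21×10^-6 + 0.465/4.06×10^-7) = 2.023×10^-3 rad.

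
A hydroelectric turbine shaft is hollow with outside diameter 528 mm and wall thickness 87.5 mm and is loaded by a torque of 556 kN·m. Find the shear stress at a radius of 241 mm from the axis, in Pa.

2.19e7 Pa

J = π(d_o⁴ − d_i⁴)/32 = π(0.528⁴ − 0.353⁴)/32 = 6.106×10^-3 m⁴.
Shear stress varies linearly with radius: τ = T·r/J = 556000 × 0.241 / 6.106×10^-3 = 2.195×10^7 Pa.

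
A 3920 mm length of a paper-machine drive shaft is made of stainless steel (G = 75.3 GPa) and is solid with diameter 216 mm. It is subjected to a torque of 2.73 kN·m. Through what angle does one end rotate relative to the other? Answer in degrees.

0.0381°

J = πd⁴/32 = π(0.216)⁴/32 = 2.137×10^-4 m⁴.
θ = T·L/(G·J) = 2730 × 3.92 / (75.3×10⁹ × 2.137×10^-4) = 6.650×10^-4 rad.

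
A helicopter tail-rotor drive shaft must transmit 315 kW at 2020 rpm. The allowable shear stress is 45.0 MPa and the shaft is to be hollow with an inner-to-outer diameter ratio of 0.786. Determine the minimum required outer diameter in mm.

ω = 2π·2020/60 = 211.5 rad/s, so T = P/ω = 315×10³ / 211.5 = 1489 N·m.
For a hollow shaft with d_i/d_o = 0.786: τ_max = 16T/(π d_o³ (1−k⁴)), so d_o = [16T/(π τ_allow (1−k⁴))]^(1/3) = [16·1489/(π·4.50×10^7·0.6183)]^(1/3) = 0.06484 m.

64.8 mm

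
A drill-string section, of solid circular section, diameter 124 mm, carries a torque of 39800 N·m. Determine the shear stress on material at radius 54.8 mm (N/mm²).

J = πd⁴/32 = π(0.124)⁴/32 = 2.321×10^-5 m⁴.
Shear stress varies linearly with radius: τ = T·r/J = 39800 × 0.0548 / 2.321×10^-5 = 9.397×10^7 Pa.

94.0 N/mm²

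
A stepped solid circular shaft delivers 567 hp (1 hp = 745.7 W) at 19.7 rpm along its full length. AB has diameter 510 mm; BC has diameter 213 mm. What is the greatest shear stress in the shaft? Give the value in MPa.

108 MPa

ω = 2π·19.7/60 = 2.063 rad/s, so T = P/ω = 567×745.7 / 2.063 = 205000 N·m.
Under the same torque, τ_max = 16T/(πd³) is largest where d is smallest — segment BC (d = 213 mm).
τ_max = 16·205000/(π·(0.213)³) = 1.080×10^8 Pa.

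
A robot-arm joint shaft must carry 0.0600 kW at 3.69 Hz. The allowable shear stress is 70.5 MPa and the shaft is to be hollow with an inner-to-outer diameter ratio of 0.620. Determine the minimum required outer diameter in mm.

6.03 mm

ω = 2π·3.69 = 23.18 rad/s, so T = P/ω = 0.0600×10³ / 23.18 = 2.588 N·m.
For a hollow shaft with d_i/d_o = 0.620: τ_max = 16T/(π d_o³ (1−k⁴)), so d_o = [16T/(π τ_allow (1−k⁴))]^(1/3) = [16·2.588/(π·7.05×10^7·0.8522)]^(1/3) = 0.006031 m.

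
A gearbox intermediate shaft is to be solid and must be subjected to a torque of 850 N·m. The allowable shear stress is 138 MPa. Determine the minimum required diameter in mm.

31.5 mm

For a solid shaft τ_max = 16T/(πd³), so d = (16T/(π τ_allow))^(1/3) = (16·850.0/(π·1.38×10^8))^(1/3) = 0.03154 m.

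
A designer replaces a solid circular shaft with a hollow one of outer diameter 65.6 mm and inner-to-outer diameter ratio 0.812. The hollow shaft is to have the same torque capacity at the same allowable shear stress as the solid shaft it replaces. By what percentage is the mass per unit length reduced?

50.2 %

Equal τ_max and T ⇒ the solid shaft needs d_s³ = d_o³(1−k⁴), so d_s = 65.6·(1−0.812⁴)^(1/3) = 54.24 mm.
Area ratio A_h/A_s = d_o²(1−k²)/d_s² = (1−k²)/(1−k⁴)^(2/3) = 0.4983.
Mass saving = 1 − 0.4983 = 50.2 %.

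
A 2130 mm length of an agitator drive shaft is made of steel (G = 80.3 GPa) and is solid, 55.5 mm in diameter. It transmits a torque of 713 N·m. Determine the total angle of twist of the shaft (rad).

0.0203 rad

J = πd⁴/32 = π(0.0555)⁴/32 = 9.315×10^-7 m⁴.
θ = T·L/(G·J) = 713.0 × 2.13 / (80.3×10⁹ × 9.315×10^-7) = 0.02030 rad.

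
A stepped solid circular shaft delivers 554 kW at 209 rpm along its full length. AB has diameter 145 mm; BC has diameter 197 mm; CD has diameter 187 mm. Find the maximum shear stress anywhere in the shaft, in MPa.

ω = 2π·209/60 = 21.89 rad/s, so T = P/ω = 554×10³ / 21.89 = 25310 N·m.
Under the same torque, τ_max = 16T/(πd³) is largest where d is smallest — segment AB (d = 145 mm).
τ_max = 16·25310/(π·(0.145)³) = 4.229×10^7 Pa.

42.3 MPa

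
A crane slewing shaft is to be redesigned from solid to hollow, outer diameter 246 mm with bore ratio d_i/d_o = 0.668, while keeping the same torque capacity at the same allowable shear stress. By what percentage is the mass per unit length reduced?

Equal τ_max and T ⇒ the solid shaft needs d_s³ = d_o³(1−k⁴), so d_s = 246·(1−0.668⁴)^(1/3) = 228.5 mm.
Area ratio A_h/A_s = d_o²(1−k²)/d_s² = (1−k²)/(1−k⁴)^(2/3) = 0.6421.
Mass saving = 1 − 0.6421 = 35.8 %.

35.8 %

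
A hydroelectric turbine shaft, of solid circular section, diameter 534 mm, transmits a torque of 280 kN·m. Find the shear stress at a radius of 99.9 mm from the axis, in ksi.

J = πd⁴/32 = π(0.534)⁴/32 = 7.983×10^-3 m⁴.
Shear stress varies linearly with radius: τ = T·r/J = 280000 × 0.0999 / 7.983×10^-3 = 3.504×10^6 Pa.

0.508 ksi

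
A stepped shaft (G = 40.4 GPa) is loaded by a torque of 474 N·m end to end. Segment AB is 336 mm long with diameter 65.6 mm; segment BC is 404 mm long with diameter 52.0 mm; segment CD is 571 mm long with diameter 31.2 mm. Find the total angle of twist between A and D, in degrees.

J_AB = π(0.0656)⁴/32 = 1.82×10^-6 m⁴; J_BC = π(0.0520)⁴/32 = 7.18×10^-7 m⁴; J_CD = π(0.0312)⁴/32 = 9.30×10^-8 m⁴.
θ = (T/G)·Σ L_i/J_i = (474.0/40.4×10⁹)·(0.336/1.82×10^-6 + 0.404/7.18×10^-7 + 0.571/9.30×10^-8) = 0.08079 rad.

4.63°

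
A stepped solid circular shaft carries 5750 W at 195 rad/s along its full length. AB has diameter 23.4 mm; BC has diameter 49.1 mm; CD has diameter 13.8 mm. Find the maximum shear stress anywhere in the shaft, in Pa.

5.71e7 Pa

ω = 195 rad/s, so T = P/ω = 5750 / 195.0 = 29.49 N·m.
Under the same torque, τ_max = 16T/(πd³) is largest where d is smallest — segment CD (d = 13.8 mm).
τ_max = 16·29.49/(π·(0.0138)³) = 5.714×10^7 Pa.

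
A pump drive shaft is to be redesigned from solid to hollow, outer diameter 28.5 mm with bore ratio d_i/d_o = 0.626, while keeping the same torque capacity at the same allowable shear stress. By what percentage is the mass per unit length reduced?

Equal τ_max and T ⇒ the solid shaft needs d_s³ = d_o³(1−k⁴), so d_s = 28.5·(1−0.626⁴)^(1/3) = 26.96 mm.
Area ratio A_h/A_s = d_o²(1−k²)/d_s² = (1−k²)/(1−k⁴)^(2/3) = 0.6796.
Mass saving = 1 − 0.6796 = 32.0 %.

32.0 %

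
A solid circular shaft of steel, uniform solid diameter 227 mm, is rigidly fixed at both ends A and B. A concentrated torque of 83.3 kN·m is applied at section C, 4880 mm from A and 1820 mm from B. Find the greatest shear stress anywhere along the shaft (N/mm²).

With uniform GJ and both ends fixed, compatibility θ_AC = θ_CB gives T_A·a = T_B·b, together with T_A + T_B = T₀.
T_A = T₀·b/(a+b) = 83300·1820/6700 = 22630 N·m; T_B = 60670 N·m.
τ in each portion: τ_AC = 9.85×10^6 Pa, τ_CB = 2.64×10^7 Pa; maximum is in CB.
τ_max = T_CB·r/J = 60670·0.114/2.61×10^-4 = 2.642×10^7 Pa.

26.4 N/mm²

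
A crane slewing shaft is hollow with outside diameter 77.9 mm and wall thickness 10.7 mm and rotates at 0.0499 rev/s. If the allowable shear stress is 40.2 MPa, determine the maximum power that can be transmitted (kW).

0.846 kW

J = π(d_o⁴ − d_i⁴)/32 = π(0.0779⁴ − 0.0565⁴)/32 = 2.615×10^-6 m⁴.
T_max = τ_allow·J/r = 4.02×10^7 × 2.615×10^-6 / 0.0390 = 2699 N·m.
ω = 2π·0.0499 = 0.3135 rad/s, so P_max = T_max·ω = 846.2 W.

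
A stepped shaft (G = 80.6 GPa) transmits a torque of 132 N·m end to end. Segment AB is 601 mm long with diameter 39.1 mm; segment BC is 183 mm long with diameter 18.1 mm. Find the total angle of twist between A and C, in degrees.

1.88°

J_AB = π(0.0391)⁴/32 = 2.29×10^-7 m⁴; J_BC = π(0.0181)⁴/32 = 1.05×10^-8 m⁴.
θ = (T/G)·Σ L_i/J_i = (132.0/80.6×10⁹)·(0.601/2.29×10^-7 + 0.183/1.05×10^-8) = 0.03273 rad.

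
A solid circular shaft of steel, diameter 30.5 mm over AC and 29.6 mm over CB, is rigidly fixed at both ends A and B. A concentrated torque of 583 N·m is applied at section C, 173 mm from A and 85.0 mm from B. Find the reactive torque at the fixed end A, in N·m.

208 N·m

Compatibility: T_A·a/J_AC = T_B·b/J_CB with T_A + T_B = T₀.
J_AC = 8.50×10^-8 m⁴, J_CB = 7.54×10^-8 m⁴, so T_A = T₀·(J_AC/a)/((J_AC/a)+(J_CB/b)) = 207.8 N·m, T_B = 375.2 N·m.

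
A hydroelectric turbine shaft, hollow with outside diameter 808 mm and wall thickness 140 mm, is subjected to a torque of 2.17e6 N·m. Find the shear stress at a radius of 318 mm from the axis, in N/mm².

20.2 N/mm²

J = π(d_o⁴ − d_i⁴)/32 = π(0.808⁴ − 0.528⁴)/32 = 0.03421 m⁴.
Shear stress varies linearly with radius: τ = T·r/J = 2.170e6 × 0.318 / 0.03421 = 2.017×10^7 Pa.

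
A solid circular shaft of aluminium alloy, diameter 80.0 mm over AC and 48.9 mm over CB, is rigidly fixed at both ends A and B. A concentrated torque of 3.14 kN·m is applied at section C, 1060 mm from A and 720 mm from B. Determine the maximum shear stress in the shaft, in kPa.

Compatibility: T_A·a/J_AC = T_B·b/J_CB with T_A + T_B = T₀.
J_AC = 4.02×10^-6 m⁴, J_CB = 5.61×10^-7 m⁴, so T_A = T₀·(J_AC/a)/((J_AC/a)+(J_CB/b)) = 2605 N·m, T_B = 535.3 N·m.
τ in each portion: τ_AC = 2.59×10^7 Pa, τ_CB = 2.33×10^7 Pa; maximum is in AC.
τ_max = T_AC·r/J = 2605·0.0400/4.02×10^-6 = 2.591×10^7 Pa.

25900 kPa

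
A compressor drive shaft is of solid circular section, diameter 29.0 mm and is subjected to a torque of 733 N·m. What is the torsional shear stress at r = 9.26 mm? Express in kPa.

97800 kPa

J = πd⁴/32 = π(0.0290)⁴/32 = 6.944×10^-8 m⁴.
Shear stress varies linearly with radius: τ = T·r/J = 733.0 × 0.00926 / 6.944×10^-8 = 9.775×10^7 Pa.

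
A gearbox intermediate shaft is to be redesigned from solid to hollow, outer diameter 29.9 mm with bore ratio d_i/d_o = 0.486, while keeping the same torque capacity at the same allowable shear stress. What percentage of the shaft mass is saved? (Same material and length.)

20.6 %

Equal τ_max and T ⇒ the solid shaft needs d_s³ = d_o³(1−k⁴), so d_s = 29.9·(1−0.486⁴)^(1/3) = 29.33 mm.
Area ratio A_h/A_s = d_o²(1−k²)/d_s² = (1−k²)/(1−k⁴)^(2/3) = 0.7936.
Mass saving = 1 − 0.7936 = 20.6 %.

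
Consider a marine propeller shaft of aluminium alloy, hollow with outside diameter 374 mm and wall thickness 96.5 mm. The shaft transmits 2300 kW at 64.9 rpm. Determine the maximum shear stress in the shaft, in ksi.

5.06 ksi

ω = 2π·64.9/60 = 6.796 rad/s, so T = P/ω = 2300×10³ / 6.796 = 338400 N·m.
J = π(d_o⁴ − d_i⁴)/32 = π(0.374⁴ − 0.181⁴)/32 = 1.815×10^-3 m⁴.
τ_max = T·r/J = 338400 × 0.187 / 1.815×10^-3 = 3.486×10^7 Pa.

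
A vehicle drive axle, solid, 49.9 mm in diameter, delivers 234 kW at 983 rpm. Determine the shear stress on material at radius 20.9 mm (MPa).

ω = 2π·983/60 = 102.9 rad/s, so T = P/ω = 234×10³ / 102.9 = 2273 N·m.
J = πd⁴/32 = π(0.0499)⁴/32 = 6.087×10^-7 m⁴.
Shear stress varies linearly with radius: τ = T·r/J = 2273 × 0.0209 / 6.087×10^-7 = 7.805×10^7 Pa.

78.1 MPa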